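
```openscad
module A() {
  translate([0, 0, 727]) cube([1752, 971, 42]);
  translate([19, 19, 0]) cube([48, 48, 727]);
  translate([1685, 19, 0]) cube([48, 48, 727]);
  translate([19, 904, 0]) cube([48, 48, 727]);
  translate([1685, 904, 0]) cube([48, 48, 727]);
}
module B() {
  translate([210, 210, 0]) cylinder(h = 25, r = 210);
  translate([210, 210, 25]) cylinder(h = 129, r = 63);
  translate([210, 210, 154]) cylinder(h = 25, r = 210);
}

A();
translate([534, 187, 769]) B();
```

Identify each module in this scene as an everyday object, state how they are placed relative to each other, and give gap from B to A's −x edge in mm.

The spool's min-x is at 534; the table's min-x is 0; gap = 534 mm.

A is a table. B is a spool. The spool is on top of the table. The gap from the spool to the table's −x edge is 534 mm.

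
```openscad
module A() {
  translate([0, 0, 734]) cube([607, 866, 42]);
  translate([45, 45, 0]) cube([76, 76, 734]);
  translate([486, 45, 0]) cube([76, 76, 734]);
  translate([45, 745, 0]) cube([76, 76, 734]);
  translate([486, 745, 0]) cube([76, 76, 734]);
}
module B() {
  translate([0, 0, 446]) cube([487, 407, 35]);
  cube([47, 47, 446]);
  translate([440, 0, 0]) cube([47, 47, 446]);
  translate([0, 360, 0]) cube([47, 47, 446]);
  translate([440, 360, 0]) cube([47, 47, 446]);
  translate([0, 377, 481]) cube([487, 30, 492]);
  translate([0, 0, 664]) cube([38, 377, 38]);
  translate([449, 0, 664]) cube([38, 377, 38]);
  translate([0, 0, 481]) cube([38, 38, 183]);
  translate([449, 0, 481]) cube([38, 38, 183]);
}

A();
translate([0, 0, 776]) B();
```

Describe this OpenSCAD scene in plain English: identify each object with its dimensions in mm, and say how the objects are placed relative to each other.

A is a table: top 607 mm (x) × 866 mm (y), 42 mm thick, upper face at z = 776 mm, on four 76×76 mm square legs, each inset 45 mm from the nearest pair of top edges, running from z = 0 to the bottom of the top.

B is a chair. The seat is a 487×407×35 mm slab with its top at z = 481 mm, on four 47×47 mm corner legs (flush with the seat edges, standing on z = 0). A flat backrest 30 mm thick, 492 mm tall, spans the full seat width and rises from the seat top along its +y edge, rear face flush with the rear of the seat. Two armrests of 38×38 mm section run along each side from the seat's front edge to the front of the backrest, top faces 221 mm above the seat top and outer faces flush with the seat's x-edges; a 38×38 mm post under the front of each armrest stands on the seat at the front corner.

The chair is on top of the table.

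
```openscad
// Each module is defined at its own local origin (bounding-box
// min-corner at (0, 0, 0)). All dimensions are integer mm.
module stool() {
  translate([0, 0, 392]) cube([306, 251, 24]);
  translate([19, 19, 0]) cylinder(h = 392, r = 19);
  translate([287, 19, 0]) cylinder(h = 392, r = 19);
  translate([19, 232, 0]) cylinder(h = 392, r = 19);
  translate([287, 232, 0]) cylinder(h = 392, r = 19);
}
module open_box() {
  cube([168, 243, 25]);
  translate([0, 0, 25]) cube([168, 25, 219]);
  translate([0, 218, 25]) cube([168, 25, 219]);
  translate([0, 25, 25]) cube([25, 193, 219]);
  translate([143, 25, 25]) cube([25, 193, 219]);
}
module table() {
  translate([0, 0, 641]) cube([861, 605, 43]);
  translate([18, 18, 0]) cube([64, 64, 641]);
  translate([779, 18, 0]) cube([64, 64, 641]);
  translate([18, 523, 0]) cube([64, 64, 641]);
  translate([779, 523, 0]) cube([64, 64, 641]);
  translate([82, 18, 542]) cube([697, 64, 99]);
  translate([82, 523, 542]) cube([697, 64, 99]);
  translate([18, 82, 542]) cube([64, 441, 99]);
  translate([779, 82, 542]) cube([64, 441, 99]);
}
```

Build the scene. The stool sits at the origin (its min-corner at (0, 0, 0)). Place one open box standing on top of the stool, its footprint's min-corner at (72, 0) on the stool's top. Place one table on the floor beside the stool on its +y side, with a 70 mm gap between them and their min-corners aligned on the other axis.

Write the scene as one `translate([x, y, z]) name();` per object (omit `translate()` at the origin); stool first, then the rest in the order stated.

stool();
translate([72, 0, 416]) open_box();
translate([0, 321, 0]) table();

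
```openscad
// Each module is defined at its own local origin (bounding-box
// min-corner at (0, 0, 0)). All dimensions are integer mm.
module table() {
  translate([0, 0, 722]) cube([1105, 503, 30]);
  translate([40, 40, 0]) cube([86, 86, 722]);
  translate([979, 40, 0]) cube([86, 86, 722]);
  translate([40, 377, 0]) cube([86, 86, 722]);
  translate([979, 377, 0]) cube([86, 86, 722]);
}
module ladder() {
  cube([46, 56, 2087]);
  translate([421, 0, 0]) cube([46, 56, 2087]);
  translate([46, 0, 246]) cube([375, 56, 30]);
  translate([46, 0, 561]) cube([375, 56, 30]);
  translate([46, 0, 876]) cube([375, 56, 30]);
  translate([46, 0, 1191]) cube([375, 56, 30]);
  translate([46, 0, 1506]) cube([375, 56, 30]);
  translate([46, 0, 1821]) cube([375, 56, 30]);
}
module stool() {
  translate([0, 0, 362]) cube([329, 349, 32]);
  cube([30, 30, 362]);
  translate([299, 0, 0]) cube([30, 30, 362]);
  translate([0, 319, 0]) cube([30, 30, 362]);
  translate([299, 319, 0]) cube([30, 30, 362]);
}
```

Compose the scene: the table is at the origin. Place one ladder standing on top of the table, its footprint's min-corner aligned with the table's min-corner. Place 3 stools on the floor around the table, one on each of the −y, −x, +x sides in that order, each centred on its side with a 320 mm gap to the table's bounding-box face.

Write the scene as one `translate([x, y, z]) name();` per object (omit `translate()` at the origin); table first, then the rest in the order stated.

table();
translate([0, 0, 752]) ladder();
translate([388, -669, 0]) stool();
translate([-649, 77, 0]) stool();
translate([1425, 77, 0]) stool();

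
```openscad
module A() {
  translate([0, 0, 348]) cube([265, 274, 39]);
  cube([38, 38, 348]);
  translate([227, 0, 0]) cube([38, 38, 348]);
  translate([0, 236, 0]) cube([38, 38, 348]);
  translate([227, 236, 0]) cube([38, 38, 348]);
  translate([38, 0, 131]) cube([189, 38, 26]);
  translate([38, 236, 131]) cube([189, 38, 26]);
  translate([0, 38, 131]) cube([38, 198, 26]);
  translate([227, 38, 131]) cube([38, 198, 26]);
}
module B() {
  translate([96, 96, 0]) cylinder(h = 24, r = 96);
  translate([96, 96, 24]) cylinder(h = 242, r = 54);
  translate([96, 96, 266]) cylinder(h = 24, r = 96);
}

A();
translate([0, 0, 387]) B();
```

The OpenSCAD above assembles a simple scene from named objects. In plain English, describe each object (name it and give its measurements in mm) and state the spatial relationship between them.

A is a four-legged stool. The seat is 265×274 mm, 39 mm thick, top at z = 387 mm. It stands on four square legs, each 38×38 mm in cross-section, from z = 0 to the seat underside, each flush with a corner of the seat. Four stretchers, 38 mm wide and 26 mm tall, connect adjacent legs with their undersides at z = 131 mm, each running between the inner faces of the legs it joins and aligned with the legs' outer faces on the other axis.

B is a spool: two coaxial disc flanges of radius 96 mm and thickness 24 mm, joined by a core cylinder of radius 54 mm and height 242 mm. The lower flange rests on z = 0 and the three cylinders share a vertical axis.

The spool is on top of the stool.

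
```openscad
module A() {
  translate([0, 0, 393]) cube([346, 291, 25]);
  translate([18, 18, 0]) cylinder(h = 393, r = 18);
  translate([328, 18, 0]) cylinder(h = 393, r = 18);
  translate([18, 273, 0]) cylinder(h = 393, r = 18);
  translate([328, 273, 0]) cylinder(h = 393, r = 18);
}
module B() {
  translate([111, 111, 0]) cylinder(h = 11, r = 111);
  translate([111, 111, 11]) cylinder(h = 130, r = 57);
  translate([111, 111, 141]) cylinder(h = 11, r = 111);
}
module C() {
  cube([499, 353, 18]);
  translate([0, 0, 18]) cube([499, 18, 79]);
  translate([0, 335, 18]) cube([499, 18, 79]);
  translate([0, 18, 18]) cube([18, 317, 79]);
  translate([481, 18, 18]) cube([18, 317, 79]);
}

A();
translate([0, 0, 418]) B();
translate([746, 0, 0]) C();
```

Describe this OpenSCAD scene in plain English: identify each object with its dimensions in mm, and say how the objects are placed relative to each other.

A is a four-legged stool. The seat is 346×291 mm, 25 mm thick, top at z = 418 mm. It stands on four round legs, each 36 mm in diameter, from z = 0 to the seat underside, each leg's axis is inset half a diameter from the nearest pair of seat edges (so the leg's bounding box is flush with the corner).

B is a spool: two coaxial disc flanges of radius 111 mm and thickness 11 mm, joined by a core cylinder of radius 57 mm and height 130 mm. The lower flange rests on z = 0 and the three cylinders share a vertical axis.

C is an open storage box with external size 499×353×97 mm and wall thickness 18 mm (the base is also 18 mm thick). The base covers the whole footprint; the four walls stand on the base, with the y-facing walls full-width and the x-facing walls fitting between their inner faces.

The spool is on top of the stool. The open box is on the floor beside the stool on its +x side.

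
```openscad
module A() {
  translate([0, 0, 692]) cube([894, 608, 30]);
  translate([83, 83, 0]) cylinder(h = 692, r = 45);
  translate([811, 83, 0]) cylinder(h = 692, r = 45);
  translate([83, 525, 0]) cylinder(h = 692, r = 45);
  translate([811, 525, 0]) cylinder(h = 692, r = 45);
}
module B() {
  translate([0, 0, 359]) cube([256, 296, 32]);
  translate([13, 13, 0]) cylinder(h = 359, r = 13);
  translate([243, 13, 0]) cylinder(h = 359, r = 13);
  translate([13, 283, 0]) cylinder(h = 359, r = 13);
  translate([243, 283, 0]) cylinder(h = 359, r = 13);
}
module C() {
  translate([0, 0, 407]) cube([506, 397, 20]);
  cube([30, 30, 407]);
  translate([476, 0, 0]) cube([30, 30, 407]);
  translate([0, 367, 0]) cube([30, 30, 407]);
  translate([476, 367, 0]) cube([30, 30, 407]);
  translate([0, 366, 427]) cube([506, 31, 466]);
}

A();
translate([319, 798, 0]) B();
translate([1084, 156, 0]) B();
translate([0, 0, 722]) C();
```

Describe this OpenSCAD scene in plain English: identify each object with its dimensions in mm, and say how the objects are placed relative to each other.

A is a rectangular dining table. The top is 894×608×30 mm with its upper surface at z = 722 mm. It stands on four round legs of 90 mm diameter, each leg's bounding box inset 38 mm from the nearest pair of top edges, running from the floor to the underside of the top.

B is a simple wooden stool: a rectangular seat 256 mm (x) by 296 mm (y), 32 mm thick, top face at z = 391 mm, on four round legs, each 26 mm in diameter. The legs rest on z = 0, each leg's axis is inset half a diameter from the nearest pair of seat edges (so the leg's bounding box is flush with the corner).

C is a chair: 506×397 mm seat, 20 mm thick, top at z = 427 mm, on four 30 mm square corner legs flush with the seat edges. A 31 mm thick backrest slab spans the full seat width, extending 466 mm above the seat top, its back face flush with the seat's +y edge.

Two stools sit around the table at the +y, +x sides. The chair is on top of the table.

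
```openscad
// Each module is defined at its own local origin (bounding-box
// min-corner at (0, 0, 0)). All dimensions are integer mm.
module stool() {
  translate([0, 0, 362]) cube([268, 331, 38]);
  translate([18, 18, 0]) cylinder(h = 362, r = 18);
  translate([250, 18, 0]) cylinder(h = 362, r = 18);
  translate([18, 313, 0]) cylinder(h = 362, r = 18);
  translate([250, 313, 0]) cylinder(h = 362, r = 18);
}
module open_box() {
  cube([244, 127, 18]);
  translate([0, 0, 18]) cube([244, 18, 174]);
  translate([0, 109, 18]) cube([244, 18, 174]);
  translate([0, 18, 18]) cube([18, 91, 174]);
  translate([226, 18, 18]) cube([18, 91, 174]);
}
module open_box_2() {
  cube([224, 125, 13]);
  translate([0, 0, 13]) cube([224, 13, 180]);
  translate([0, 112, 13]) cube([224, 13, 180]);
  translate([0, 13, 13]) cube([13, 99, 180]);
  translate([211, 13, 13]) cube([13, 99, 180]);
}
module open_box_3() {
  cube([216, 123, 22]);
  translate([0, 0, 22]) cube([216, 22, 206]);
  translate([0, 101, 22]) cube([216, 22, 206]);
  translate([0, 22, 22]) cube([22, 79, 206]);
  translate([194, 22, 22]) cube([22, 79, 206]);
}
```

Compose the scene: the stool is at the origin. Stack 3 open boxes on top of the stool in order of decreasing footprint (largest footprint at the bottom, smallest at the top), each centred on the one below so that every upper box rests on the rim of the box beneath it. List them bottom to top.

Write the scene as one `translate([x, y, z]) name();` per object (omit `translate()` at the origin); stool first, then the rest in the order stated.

stool();
translate([12, 102, 400]) open_box();
translate([22, 103, 592]) open_box_2();
translate([26, 104, 785]) open_box_3();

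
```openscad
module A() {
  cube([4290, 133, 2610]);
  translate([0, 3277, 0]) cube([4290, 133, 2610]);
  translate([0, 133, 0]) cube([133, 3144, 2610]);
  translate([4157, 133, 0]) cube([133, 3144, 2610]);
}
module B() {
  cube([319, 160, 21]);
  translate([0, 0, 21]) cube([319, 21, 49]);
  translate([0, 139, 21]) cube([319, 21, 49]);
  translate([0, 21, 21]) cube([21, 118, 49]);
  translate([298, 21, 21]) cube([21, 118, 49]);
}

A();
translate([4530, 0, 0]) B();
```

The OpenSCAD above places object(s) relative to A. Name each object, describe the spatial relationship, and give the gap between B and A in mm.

A is a house frame. B is an open box. The open box is on the floor beside the house frame on its +x side. The gap between the open box and the house frame is 240 mm.

The open box's nearest face is 240 mm from the house frame's +x face.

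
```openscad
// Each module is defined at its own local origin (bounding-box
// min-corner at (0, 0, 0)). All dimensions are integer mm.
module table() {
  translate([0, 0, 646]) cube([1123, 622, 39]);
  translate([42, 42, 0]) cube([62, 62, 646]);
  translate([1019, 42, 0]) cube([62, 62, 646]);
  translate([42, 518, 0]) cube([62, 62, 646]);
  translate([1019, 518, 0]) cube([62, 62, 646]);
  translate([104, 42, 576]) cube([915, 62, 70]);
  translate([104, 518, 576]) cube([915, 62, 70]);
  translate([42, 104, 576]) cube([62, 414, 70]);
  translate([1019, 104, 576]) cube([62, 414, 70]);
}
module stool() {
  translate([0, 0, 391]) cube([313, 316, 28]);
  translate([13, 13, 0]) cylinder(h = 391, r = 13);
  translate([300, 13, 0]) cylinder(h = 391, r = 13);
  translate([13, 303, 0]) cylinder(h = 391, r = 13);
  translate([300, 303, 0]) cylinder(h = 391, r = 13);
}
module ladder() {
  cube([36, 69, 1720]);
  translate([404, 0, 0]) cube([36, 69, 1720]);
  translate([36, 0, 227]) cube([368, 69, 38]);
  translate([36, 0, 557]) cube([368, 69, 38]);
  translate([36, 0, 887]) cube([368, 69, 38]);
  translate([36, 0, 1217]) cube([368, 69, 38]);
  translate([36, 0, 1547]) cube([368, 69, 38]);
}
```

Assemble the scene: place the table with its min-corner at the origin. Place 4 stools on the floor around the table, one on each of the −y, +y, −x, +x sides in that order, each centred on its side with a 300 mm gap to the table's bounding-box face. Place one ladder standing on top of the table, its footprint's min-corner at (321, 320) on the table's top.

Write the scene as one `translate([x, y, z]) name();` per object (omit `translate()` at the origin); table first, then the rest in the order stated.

table();
translate([405, -616, 0]) stool();
translate([405, 922, 0]) stool();
translate([-613, 153, 0]) stool();
translate([1423, 153, 0]) stool();
translate([321, 320, 685]) ladder();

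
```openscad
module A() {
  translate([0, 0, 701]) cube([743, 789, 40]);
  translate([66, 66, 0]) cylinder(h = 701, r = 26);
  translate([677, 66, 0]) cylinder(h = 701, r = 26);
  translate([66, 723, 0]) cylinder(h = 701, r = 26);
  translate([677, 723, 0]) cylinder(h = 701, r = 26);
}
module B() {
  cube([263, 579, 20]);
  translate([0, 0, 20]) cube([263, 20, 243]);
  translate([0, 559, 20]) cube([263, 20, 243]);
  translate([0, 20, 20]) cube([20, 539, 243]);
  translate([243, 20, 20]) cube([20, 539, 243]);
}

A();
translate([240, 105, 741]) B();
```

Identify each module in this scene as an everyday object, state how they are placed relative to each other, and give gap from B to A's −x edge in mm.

A is a table. B is an open box. The open box is on top of the table, centred. The gap from the open box to the table's −x edge is 240 mm.

The open box's min-x is at 240; the table's min-x is 0; gap = 240 mm.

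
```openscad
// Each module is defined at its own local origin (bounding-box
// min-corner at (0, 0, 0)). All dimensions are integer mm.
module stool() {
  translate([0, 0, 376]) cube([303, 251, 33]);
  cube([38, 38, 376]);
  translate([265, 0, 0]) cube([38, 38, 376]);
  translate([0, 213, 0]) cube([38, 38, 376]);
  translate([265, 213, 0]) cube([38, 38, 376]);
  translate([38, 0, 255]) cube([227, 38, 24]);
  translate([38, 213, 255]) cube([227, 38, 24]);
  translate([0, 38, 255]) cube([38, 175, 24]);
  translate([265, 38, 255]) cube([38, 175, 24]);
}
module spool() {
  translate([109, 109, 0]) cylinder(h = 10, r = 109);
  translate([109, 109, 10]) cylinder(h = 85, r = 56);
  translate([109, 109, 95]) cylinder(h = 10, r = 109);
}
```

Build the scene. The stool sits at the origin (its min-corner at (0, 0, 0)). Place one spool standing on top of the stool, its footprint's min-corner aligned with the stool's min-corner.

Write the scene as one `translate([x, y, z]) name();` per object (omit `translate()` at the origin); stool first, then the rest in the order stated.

stool();
translate([0, 0, 409]) spool();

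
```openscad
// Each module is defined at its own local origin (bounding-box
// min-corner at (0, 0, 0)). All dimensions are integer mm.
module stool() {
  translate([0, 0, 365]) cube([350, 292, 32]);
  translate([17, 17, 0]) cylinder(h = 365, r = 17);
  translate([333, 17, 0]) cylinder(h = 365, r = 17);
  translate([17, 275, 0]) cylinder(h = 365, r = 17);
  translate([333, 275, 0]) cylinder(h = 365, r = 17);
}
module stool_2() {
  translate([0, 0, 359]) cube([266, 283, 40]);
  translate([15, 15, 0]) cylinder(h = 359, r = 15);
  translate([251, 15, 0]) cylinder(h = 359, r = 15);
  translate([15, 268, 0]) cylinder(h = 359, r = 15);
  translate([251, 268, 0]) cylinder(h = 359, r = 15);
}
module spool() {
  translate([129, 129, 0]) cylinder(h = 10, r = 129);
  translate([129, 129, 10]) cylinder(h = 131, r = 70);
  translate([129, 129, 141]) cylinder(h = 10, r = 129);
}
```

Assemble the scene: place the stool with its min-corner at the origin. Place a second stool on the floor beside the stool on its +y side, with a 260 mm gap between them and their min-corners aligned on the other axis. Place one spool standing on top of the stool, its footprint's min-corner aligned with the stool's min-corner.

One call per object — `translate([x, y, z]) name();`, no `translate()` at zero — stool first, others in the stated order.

stool();
translate([0, 552, 0]) stool_2();
translate([0, 0, 397]) spool();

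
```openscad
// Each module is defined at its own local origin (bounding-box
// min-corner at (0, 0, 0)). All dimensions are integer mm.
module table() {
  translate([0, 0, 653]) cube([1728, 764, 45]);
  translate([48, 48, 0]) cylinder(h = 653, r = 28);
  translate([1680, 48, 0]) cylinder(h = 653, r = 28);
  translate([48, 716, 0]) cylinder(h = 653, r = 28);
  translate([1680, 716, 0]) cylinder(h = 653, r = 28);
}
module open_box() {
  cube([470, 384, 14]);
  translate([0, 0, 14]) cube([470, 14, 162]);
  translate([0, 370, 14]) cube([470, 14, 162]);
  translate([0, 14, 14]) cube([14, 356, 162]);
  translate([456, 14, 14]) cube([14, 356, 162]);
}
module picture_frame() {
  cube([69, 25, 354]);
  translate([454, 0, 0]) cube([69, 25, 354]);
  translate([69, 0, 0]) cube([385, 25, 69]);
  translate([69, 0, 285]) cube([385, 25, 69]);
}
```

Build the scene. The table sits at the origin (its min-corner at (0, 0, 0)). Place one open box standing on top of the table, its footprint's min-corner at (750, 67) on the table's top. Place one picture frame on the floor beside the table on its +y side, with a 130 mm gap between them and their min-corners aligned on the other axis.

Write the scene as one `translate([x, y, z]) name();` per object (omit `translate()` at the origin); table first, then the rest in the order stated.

table();
translate([750, 67, 698]) open_box();
translate([0, 894, 0]) picture_frame();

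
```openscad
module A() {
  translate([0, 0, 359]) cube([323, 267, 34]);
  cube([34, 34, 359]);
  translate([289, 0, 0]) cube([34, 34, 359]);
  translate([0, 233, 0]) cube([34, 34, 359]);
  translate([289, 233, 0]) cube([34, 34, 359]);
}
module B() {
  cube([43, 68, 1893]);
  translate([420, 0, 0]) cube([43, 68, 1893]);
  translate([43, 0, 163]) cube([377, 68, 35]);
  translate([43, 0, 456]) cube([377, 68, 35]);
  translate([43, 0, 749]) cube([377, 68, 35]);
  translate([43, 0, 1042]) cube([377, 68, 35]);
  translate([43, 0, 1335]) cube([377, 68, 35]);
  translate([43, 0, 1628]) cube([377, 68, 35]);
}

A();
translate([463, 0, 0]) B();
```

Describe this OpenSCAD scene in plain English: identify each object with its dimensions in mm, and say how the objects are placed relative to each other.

A is a four-legged stool. The seat is 323×267 mm, 34 mm thick, top at z = 393 mm. It stands on four square legs, each 34×34 mm in cross-section, from z = 0 to the seat underside, each flush with a corner of the seat.

B is a wooden ladder with two side rails of 43×68 mm section and 1893 mm height, set 463 mm apart overall. Between them run 6 rectangular rungs (68 mm deep, 35 mm thick), front faces flush with the rails' −y face. The bottom of the first rung is 163 mm above the floor and each subsequent rung is 293 mm higher than the one below.

The ladder is on the floor beside the stool on its +x side.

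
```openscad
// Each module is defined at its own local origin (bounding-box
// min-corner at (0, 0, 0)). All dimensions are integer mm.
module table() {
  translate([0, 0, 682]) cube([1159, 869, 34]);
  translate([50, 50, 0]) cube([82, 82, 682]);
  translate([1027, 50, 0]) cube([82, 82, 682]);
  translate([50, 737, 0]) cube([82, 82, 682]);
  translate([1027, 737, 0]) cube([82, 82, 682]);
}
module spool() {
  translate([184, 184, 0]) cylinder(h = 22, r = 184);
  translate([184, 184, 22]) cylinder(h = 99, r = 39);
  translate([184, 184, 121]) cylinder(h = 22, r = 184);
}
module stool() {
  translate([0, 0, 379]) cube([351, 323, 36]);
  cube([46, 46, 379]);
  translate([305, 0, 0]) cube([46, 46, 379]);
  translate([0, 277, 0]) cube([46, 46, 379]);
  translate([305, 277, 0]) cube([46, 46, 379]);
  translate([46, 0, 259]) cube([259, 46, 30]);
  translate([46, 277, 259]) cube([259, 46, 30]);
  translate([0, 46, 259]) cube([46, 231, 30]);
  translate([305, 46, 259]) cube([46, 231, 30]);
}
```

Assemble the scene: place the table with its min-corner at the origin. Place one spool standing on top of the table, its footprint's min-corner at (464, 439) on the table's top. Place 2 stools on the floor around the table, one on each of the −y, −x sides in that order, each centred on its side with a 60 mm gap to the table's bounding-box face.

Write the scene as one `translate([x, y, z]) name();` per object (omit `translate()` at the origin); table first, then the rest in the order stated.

table();
translate([464, 439, 716]) spool();
translate([404, -383, 0]) stool();
translate([-411, 273, 0]) stool();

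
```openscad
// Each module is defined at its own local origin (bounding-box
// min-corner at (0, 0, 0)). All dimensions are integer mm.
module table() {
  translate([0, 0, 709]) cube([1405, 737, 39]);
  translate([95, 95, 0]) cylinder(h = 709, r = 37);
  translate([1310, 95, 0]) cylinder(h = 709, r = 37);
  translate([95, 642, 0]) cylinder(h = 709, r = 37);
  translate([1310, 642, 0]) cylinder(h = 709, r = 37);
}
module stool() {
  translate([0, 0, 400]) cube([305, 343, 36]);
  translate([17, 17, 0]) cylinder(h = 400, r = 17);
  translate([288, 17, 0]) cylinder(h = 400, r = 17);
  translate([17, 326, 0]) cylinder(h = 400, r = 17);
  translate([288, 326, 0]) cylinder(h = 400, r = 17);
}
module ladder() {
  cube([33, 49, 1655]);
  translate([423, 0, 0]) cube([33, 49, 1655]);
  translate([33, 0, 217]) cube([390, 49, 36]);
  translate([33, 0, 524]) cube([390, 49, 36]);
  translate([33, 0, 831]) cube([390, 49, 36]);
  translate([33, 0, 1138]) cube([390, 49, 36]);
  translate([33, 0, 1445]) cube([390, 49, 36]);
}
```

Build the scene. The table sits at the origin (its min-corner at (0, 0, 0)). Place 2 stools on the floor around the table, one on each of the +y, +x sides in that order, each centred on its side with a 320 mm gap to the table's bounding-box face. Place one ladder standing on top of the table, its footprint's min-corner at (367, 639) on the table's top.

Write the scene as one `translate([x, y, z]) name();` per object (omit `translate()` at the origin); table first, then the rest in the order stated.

table();
translate([550, 1057, 0]) stool();
translate([1725, 197, 0]) stool();
translate([367, 639, 748]) ladder();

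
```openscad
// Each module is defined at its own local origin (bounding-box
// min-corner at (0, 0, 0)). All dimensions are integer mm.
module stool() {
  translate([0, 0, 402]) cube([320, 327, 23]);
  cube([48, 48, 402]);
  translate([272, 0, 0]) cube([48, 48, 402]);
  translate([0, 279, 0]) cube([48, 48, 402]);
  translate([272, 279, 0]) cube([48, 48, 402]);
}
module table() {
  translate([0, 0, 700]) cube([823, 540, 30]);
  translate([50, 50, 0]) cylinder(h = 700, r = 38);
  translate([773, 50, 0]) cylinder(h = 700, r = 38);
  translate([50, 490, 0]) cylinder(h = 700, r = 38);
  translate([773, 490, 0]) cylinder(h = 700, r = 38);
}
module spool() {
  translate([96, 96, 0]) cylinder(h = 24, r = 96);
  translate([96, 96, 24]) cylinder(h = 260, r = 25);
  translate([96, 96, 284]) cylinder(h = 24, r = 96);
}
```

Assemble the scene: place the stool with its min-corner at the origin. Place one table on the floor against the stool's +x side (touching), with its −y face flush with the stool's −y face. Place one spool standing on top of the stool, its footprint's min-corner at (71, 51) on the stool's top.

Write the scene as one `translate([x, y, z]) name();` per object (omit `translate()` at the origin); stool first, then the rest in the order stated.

stool();
translate([320, 0, 0]) table();
translate([71, 51, 425]) spool();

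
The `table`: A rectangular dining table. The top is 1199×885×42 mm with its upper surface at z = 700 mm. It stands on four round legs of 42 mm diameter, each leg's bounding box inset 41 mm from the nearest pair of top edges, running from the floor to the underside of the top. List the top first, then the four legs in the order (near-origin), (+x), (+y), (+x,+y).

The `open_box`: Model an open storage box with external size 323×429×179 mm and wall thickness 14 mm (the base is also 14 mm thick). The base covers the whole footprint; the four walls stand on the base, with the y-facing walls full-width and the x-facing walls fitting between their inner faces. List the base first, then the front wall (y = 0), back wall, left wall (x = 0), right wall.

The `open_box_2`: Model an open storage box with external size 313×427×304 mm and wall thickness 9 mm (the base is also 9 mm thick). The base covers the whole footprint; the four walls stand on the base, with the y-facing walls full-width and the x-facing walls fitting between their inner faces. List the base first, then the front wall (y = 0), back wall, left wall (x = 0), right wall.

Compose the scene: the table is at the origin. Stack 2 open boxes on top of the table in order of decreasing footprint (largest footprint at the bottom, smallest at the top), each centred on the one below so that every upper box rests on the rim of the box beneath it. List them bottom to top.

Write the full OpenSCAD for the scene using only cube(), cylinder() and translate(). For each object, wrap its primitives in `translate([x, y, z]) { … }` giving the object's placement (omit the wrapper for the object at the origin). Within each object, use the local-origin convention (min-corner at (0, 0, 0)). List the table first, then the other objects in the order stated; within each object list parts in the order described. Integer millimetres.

translate([0, 0, 658]) cube([1199, 885, 42]);
translate([62, 62, 0]) cylinder(h = 658, r = 21);
translate([1137, 62, 0]) cylinder(h = 658, r = 21);
translate([62, 823, 0]) cylinder(h = 658, r = 21);
translate([1137, 823, 0]) cylinder(h = 658, r = 21);
translate([438, 228, 700]) {
  cube([323, 429, 14]);
  translate([0, 0, 14]) cube([323, 14, 165]);
  translate([0, 415, 14]) cube([323, 14, 165]);
  translate([0, 14, 14]) cube([14, 401, 165]);
  translate([309, 14, 14]) cube([14, 401, 165]);
}
translate([443, 229, 879]) {
  cube([313, 427, 9]);
  translate([0, 0, 9]) cube([313, 9, 295]);
  translate([0, 418, 9]) cube([313, 9, 295]);
  translate([0, 9, 9]) cube([9, 409, 295]);
  translate([304, 9, 9]) cube([9, 409, 295]);
}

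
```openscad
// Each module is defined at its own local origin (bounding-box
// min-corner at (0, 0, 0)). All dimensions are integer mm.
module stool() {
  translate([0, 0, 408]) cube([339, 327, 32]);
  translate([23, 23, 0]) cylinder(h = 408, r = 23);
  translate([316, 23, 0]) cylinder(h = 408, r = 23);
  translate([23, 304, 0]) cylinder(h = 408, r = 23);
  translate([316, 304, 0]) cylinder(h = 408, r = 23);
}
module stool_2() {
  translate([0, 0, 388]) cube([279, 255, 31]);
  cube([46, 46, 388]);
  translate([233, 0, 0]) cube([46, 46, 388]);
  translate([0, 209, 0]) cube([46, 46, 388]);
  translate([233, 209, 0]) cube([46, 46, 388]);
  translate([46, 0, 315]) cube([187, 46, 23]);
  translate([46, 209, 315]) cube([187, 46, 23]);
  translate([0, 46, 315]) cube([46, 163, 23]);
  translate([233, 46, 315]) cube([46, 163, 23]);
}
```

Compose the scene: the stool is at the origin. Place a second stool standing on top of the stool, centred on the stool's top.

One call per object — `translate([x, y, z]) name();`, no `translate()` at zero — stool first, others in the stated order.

stool();
translate([30, 36, 440]) stool_2();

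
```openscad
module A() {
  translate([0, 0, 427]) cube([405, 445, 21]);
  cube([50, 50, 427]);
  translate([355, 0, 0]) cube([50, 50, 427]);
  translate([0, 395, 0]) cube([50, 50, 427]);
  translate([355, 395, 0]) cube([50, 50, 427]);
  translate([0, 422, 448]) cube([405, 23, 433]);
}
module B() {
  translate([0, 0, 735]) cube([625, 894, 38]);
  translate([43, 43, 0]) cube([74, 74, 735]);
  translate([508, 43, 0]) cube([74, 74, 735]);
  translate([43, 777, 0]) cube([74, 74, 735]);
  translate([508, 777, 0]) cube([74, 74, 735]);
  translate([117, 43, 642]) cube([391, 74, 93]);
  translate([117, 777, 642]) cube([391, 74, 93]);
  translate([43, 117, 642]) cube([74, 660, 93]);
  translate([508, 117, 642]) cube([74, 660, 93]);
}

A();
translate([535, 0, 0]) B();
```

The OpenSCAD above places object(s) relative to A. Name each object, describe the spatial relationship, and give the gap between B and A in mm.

The table's nearest face is 130 mm from the chair's +x face.

A is a chair. B is a table. The table is on the floor beside the chair on its +x side. The gap between the table and the chair is 130 mm.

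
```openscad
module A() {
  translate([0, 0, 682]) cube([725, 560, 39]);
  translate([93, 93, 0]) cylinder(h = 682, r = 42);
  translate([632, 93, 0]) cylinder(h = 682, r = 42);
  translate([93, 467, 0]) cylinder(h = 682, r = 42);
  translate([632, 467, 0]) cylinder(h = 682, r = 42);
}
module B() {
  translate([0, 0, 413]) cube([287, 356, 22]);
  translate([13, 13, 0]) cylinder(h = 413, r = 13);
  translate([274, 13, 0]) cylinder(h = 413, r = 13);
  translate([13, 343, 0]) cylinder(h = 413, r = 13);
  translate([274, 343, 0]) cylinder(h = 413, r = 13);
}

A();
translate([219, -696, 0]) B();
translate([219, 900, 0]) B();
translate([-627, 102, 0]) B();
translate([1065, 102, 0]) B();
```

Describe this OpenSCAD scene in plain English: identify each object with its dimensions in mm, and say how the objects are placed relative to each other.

A is a table: top 725 mm (x) × 560 mm (y), 39 mm thick, upper face at z = 721 mm, on four round legs of 84 mm diameter, each leg's bounding box inset 51 mm from the nearest pair of top edges, running from z = 0 to the bottom of the top.

B is a four-legged stool. The seat is 287×356 mm, 22 mm thick, top at z = 435 mm. It stands on four round legs, each 26 mm in diameter, from z = 0 to the seat underside, each leg's axis is inset half a diameter from the nearest pair of seat edges (so the leg's bounding box is flush with the corner).

Four stools sit around the table at the −y, +y, −x, +x sides.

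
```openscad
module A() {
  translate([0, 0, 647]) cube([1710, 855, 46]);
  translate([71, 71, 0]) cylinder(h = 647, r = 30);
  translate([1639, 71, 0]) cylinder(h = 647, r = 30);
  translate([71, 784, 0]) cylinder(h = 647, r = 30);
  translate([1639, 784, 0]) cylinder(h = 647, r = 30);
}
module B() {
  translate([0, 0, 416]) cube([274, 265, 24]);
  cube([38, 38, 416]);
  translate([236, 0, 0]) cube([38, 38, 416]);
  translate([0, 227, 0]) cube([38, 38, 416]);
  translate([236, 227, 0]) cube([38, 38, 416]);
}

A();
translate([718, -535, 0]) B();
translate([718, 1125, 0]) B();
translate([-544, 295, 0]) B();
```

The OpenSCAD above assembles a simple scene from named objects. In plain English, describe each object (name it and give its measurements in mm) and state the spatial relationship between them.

A is a table: top 1710 mm (x) × 855 mm (y), 46 mm thick, upper face at z = 693 mm, on four round legs of 60 mm diameter, each leg's bounding box inset 41 mm from the nearest pair of top edges, running from z = 0 to the bottom of the top.

B is a four-legged stool. The seat is a 274×265×24 mm slab whose top surface is at z = 440 mm; four square legs, each 38×38 mm in cross-section, run from the floor (z = 0) to the underside of the seat, each flush with a corner of the seat.

Three stools sit around the table at the −y, +y, −x sides.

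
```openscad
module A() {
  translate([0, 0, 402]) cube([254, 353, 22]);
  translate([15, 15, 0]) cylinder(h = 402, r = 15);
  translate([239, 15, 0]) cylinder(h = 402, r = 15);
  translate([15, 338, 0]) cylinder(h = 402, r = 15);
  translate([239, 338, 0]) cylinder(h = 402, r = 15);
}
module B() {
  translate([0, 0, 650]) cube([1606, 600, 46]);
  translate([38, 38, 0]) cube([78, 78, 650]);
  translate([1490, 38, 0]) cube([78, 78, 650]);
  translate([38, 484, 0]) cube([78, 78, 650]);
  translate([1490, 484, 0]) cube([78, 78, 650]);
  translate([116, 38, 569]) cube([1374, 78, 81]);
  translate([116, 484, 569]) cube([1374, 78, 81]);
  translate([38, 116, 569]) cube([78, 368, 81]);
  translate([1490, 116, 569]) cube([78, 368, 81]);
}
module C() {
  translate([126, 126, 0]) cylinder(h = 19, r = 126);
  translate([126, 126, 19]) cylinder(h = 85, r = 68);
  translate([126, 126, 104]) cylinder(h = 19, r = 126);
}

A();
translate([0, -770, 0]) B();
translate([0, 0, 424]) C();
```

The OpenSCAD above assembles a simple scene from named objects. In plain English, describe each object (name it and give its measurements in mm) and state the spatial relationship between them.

A is a four-legged stool. The seat is 254×353 mm, 22 mm thick, top at z = 424 mm. It stands on four round legs, each 30 mm in diameter, from z = 0 to the seat underside, each leg's axis is inset half a diameter from the nearest pair of seat edges (so the leg's bounding box is flush with the corner).

B is a table with a 1606×600 mm rectangular top, 46 mm thick, top surface at z = 696 mm, supported by four 78×78 mm square legs, each inset 38 mm from the nearest pair of top edges, running from the floor. Four apron rails, 78 mm thick and 81 mm tall, run between adjacent legs with their top edges flush with the underside of the top and their outer faces flush with the legs' outer faces.

C is a spool: two coaxial disc flanges of radius 126 mm and thickness 19 mm, joined by a core cylinder of radius 68 mm and height 85 mm. The lower flange rests on z = 0 and the three cylinders share a vertical axis.

The table is on the floor beside the stool on its −y side. The spool is on top of the stool.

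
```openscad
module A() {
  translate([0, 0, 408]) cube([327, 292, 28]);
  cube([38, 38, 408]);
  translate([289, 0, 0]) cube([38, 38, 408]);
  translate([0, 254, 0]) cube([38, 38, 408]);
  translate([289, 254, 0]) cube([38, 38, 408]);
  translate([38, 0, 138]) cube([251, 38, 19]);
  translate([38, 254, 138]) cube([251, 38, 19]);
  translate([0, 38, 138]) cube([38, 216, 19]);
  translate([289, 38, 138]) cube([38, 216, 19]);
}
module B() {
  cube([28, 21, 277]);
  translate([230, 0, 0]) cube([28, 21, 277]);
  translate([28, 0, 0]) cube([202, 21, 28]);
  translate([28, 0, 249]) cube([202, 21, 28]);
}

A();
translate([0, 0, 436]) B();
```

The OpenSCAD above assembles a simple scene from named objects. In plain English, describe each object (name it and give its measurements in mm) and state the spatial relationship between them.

A is a four-legged stool. The seat is a 327×292×28 mm slab whose top surface is at z = 436 mm; four square legs, each 38×38 mm in cross-section, run from the floor (z = 0) to the underside of the seat, each flush with a corner of the seat. Four stretchers, 38 mm wide and 19 mm tall, connect adjacent legs with their undersides at z = 138 mm, each running between the inner faces of the legs it joins and aligned with the legs' outer faces on the other axis.

B is a picture frame with a 202×221 mm rectangular opening (x by z) and a uniform 28 mm border on every side. Frame depth is 21 mm along y. It is built from two vertical stiles running the full outside height and two horizontal rails spanning the gap between the stiles.

The picture frame is on top of the stool.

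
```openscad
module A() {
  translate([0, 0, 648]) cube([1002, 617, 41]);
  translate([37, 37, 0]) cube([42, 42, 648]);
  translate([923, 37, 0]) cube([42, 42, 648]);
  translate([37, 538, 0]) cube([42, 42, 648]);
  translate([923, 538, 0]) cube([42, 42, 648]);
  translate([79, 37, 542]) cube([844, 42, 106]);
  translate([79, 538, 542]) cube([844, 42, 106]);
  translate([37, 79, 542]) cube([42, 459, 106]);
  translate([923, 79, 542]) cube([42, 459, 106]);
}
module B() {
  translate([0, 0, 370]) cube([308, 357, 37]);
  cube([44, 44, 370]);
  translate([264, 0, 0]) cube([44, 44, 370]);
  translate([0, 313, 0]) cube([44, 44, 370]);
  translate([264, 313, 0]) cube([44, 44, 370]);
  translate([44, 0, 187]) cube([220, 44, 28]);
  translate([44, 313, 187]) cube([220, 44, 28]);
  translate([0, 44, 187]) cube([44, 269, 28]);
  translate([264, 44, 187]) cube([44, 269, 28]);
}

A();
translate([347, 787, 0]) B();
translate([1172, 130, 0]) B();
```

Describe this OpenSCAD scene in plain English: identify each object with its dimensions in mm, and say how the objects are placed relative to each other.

A is a rectangular dining table. The top is 1002×617×41 mm with its upper surface at z = 689 mm. It stands on four 42×42 mm square legs, each inset 37 mm from the nearest pair of top edges, running from the floor to the underside of the top. Four apron rails, 42 mm thick and 106 mm tall, run between adjacent legs with their top edges flush with the underside of the top and their outer faces flush with the legs' outer faces.

B is a simple wooden stool: a rectangular seat 308 mm (x) by 357 mm (y), 37 mm thick, top face at z = 407 mm, on four square legs, each 44×44 mm in cross-section. The legs rest on z = 0, each flush with a corner of the seat. Four stretchers, 44 mm wide and 28 mm tall, connect adjacent legs with their undersides at z = 187 mm, each running between the inner faces of the legs it joins and aligned with the legs' outer faces on the other axis.

Two stools sit around the table at the +y, +x sides.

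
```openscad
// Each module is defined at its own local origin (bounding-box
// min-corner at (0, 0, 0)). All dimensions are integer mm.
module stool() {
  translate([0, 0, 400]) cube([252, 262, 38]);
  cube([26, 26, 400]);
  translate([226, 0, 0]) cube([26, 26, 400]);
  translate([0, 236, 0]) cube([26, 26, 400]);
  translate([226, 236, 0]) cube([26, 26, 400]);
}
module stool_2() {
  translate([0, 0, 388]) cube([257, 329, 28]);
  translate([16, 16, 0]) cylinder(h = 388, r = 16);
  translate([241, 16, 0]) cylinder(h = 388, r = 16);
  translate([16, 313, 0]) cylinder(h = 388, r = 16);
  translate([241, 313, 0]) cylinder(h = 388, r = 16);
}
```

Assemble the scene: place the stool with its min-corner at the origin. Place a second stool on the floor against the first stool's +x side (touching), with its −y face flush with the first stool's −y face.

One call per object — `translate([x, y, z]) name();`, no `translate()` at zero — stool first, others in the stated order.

stool();
translate([252, 0, 0]) stool_2();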